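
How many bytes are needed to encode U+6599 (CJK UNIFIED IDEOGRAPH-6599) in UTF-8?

U+6599 = 0x6599. UTF-8 uses 1 byte below 0x80, 2 below 0x800, 3 below 0x10000, 4 up to 0x10FFFF. 0x6599 is in U+0800–U+FFFF → 3 bytes.

3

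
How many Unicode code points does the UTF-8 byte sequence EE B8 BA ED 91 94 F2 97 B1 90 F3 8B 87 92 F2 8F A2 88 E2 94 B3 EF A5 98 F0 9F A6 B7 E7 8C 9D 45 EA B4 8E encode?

Byte at offset 0: 0xEE = 11101110 → 3-byte char (#1). Advance 3.
Byte at offset 3: 0xED = 11101101 → 3-byte char (#2). Advance 3.
Byte at offset 6: 0xF2 = 11110010 → 4-byte char (#3). Advance 4.
Byte at offset 10: 0xF3 = 11110011 → 4-byte char (#4). Advance 4.
Byte at offset 14: 0xF2 = 11110010 → 4-byte char (#5). Advance 4.
Byte at offset 18: 0xE2 = 11100010 → 3-byte char (#6). Advance 3.
Byte at offset 21: 0xEF = 11101111 → 3-byte char (#7). Advance 3.
Byte at offset 24: 0xF0 = 11110000 → 4-byte char (#8). Advance 4.
Byte at offset 28: 0xE7 = 11100111 → 3-byte char (#9). Advance 3.
Byte at offset 31: 0x45 = 01000101 → 1-byte char (#10). Advance 1.
Byte at offset 32: 0xEA = 11101010 → 3-byte char (#11). Advance 3.
Reached end at offset 35 after 11 code points.

11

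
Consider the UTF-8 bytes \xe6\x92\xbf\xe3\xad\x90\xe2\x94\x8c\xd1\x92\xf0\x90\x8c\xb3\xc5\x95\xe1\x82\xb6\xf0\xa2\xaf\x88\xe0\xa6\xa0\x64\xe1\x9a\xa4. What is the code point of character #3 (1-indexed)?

U+250C

Offset 0: leading byte 0xE6 = 11100110 → 3-byte char #1 = E6 92 BF.
Offset 3: leading byte 0xE3 = 11100011 → 3-byte char #2 = E3 AD 90.
Offset 6: leading byte 0xE2 = 11100010 → 3-byte char #3 = E2 94 8C.
Leading byte 0xE2 = 11100010 matches 1110xxxx → 3-byte sequence.
Byte 1: 0xE2 = 11100010, payload 0010 (4 bits).
Byte 2: 0x94 = 10010100 (10xxxxxx ✓), payload 010100.
Byte 3: 0x8C = 10001100 (10xxxxxx ✓), payload 001100.
Concatenate: 0010010100001100 = 0x250C (16 bits → U+250C).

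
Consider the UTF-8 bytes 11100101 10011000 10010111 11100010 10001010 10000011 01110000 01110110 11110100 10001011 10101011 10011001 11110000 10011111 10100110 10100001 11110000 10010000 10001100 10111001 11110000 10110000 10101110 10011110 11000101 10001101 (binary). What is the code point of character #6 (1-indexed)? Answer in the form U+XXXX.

Offset 0: leading byte 0xE5 = 11100101 → 3-byte char #1 = E5 98 97.
Offset 3: leading byte 0xE2 = 11100010 → 3-byte char #2 = E2 8A 83.
Offset 6: leading byte 0x70 = 01110000 → 1-byte char #3 = 70.
Offset 7: leading byte 0x76 = 01110110 → 1-byte char #4 = 76.
Offset 8: leading byte 0xF4 = 11110100 → 4-byte char #5 = F4 8B AB 99.
Offset 12: leading byte 0xF0 = 11110000 → 4-byte char #6 = F0 9F A6 A1.
Leading byte 0xF0 = 11110000 matches 11110xxx → 4-byte sequence.
Byte 1: 0xF0 = 11110000, payload 000 (3 bits).
Byte 2: 0x9F = 10011111 (10xxxxxx ✓), payload 011111.
Byte 3: 0xA6 = 10100110 (10xxxxxx ✓), payload 100110.
Byte 4: 0xA1 = 10100001 (10xxxxxx ✓), payload 100001.
Concatenate: 000011111100110100001 = 0x1F9A1 (21 bits → U+1F9A1).

U+1F9A1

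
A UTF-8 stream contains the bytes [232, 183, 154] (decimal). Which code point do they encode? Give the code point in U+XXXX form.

Leading byte 0xE8 = 11101000 matches 1110xxxx → 3-byte sequence.
Byte 1: 0xE8 = 11101000, payload 1000 (4 bits).
Byte 2: 0xB7 = 10110111 (10xxxxxx ✓), payload 110111.
Byte 3: 0x9A = 10011010 (10xxxxxx ✓), payload 011010.
Concatenate: 1000110111011010 = 0x8DDA (16 bits → U+8DDA).

U+8DDA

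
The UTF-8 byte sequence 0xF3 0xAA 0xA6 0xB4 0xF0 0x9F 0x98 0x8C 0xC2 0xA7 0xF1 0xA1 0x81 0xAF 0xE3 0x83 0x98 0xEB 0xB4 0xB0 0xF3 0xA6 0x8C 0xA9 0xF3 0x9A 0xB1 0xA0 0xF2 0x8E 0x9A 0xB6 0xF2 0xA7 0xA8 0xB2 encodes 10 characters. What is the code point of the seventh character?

Offset 0: leading byte 0xF3 = 11110011 → 4-byte char #1 = F3 AA A6 B4.
Offset 4: leading byte 0xF0 = 11110000 → 4-byte char #2 = F0 9F 98 8C.
Offset 8: leading byte 0xC2 = 11000010 → 2-byte char #3 = C2 A7.
Offset 10: leading byte 0xF1 = 11110001 → 4-byte char #4 = F1 A1 81 AF.
Offset 14: leading byte 0xE3 = 11100011 → 3-byte char #5 = E3 83 98.
Offset 17: leading byte 0xEB = 11101011 → 3-byte char #6 = EB B4 B0.
Offset 20: leading byte 0xF3 = 11110011 → 4-byte char #7 = F3 A6 8C A9.
Leading byte 0xF3 = 11110011 matches 11110xxx → 4-byte sequence.
Byte 1: 0xF3 = 11110011, payload 011 (3 bits).
Byte 2: 0xA6 = 10100110 (10xxxxxx ✓), payload 100110.
Byte 3: 0x8C = 10001100 (10xxxxxx ✓), payload 001100.
Byte 4: 0xA9 = 10101001 (10xxxxxx ✓), payload 101001.
Concatenate: 011100110001100101001 = 0xE6329 (21 bits → U+E6329).

U+E6329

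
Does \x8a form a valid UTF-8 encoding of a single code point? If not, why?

Byte 0x8A = 10001010 has the form 10xxxxxx — a continuation byte — but there is no preceding leading byte.

invalid (continuation byte with no leading byte)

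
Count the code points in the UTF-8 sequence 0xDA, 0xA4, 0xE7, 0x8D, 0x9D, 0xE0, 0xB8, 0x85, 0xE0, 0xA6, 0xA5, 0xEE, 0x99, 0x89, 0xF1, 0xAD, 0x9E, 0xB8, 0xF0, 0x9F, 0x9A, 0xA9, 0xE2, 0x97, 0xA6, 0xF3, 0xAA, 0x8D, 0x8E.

9

Byte at offset 0: 0xDA = 11011010 → 2-byte char (#1). Advance 2.
Byte at offset 2: 0xE7 = 11100111 → 3-byte char (#2). Advance 3.
Byte at offset 5: 0xE0 = 11100000 → 3-byte char (#3). Advance 3.
Byte at offset 8: 0xE0 = 11100000 → 3-byte char (#4). Advance 3.
Byte at offset 11: 0xEE = 11101110 → 3-byte char (#5). Advance 3.
Byte at offset 14: 0xF1 = 11110001 → 4-byte char (#6). Advance 4.
Byte at offset 18: 0xF0 = 11110000 → 4-byte char (#7). Advance 4.
Byte at offset 22: 0xE2 = 11100010 → 3-byte char (#8). Advance 3.
Byte at offset 25: 0xF3 = 11110011 → 4-byte char (#9). Advance 4.
Reached end at offset 29 after 9 code points.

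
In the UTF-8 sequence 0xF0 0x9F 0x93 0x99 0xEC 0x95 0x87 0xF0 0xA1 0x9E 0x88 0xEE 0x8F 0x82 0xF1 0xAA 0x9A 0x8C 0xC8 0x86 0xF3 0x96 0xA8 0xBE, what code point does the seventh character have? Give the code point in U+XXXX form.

Offset 0: leading byte 0xF0 = 11110000 → 4-byte char #1 = F0 9F 93 99.
Offset 4: leading byte 0xEC = 11101100 → 3-byte char #2 = EC 95 87.
Offset 7: leading byte 0xF0 = 11110000 → 4-byte char #3 = F0 A1 9E 88.
Offset 11: leading byte 0xEE = 11101110 → 3-byte char #4 = EE 8F 82.
Offset 14: leading byte 0xF1 = 11110001 → 4-byte char #5 = F1 AA 9A 8C.
Offset 18: leading byte 0xC8 = 11001000 → 2-byte char #6 = C8 86.
Offset 20: leading byte 0xF3 = 11110011 → 4-byte char #7 = F3 96 A8 BE.
Leading byte 0xF3 = 11110011 matches 11110xxx → 4-byte sequence.
Byte 1: 0xF3 = 11110011, payload 011 (3 bits).
Byte 2: 0x96 = 10010110 (10xxxxxx ✓), payload 010110.
Byte 3: 0xA8 = 10101000 (10xxxxxx ✓), payload 101000.
Byte 4: 0xBE = 10111110 (10xxxxxx ✓), payload 111110.
Concatenate: 011010110101000111110 = 0xD6A3E (21 bits → U+D6A3E).

U+D6A3E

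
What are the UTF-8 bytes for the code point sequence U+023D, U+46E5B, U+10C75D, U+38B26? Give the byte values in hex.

C8 BD F1 86 B9 9B F4 8C 9D 9D F0 B8 AC A6

U+023D: 2-byte form → C8 BD.
U+46E5B: 4-byte form → F1 86 B9 9B.
U+10C75D: 4-byte form → F4 8C 9D 9D.
U+38B26: 4-byte form → F0 B8 AC A6.
Concatenated (14 bytes): C8 BD F1 86 B9 9B F4 8C 9D 9D F0 B8 AC A6.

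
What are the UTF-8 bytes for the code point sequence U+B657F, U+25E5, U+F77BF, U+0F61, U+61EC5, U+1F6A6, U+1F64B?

F2 B6 95 BF E2 97 A5 F3 B7 9E BF E0 BD A1 F1 A1 BB 85 F0 9F 9A A6 F0 9F 99 8B

U+B657F: 4-byte form → F2 B6 95 BF.
U+25E5: 3-byte form → E2 97 A5.
U+F77BF: 4-byte form → F3 B7 9E BF.
U+0F61: 3-byte form → E0 BD A1.
U+61EC5: 4-byte form → F1 A1 BB 85.
U+1F6A6: 4-byte form → F0 9F 9A A6.
U+1F64B: 4-byte form → F0 9F 99 8B.
Concatenated (26 bytes): F2 B6 95 BF E2 97 A5 F3 B7 9E BF E0 BD A1 F1 A1 BB 85 F0 9F 9A A6 F0 9F 99 8B.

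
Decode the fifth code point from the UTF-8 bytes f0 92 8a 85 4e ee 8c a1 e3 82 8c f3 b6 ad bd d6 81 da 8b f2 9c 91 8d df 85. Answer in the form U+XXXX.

Offset 0: leading byte 0xF0 = 11110000 → 4-byte char #1 = F0 92 8A 85.
Offset 4: leading byte 0x4E = 01001110 → 1-byte char #2 = 4E.
Offset 5: leading byte 0xEE = 11101110 → 3-byte char #3 = EE 8C A1.
Offset 8: leading byte 0xE3 = 11100011 → 3-byte char #4 = E3 82 8C.
Offset 11: leading byte 0xF3 = 11110011 → 4-byte char #5 = F3 B6 AD BD.
Leading byte 0xF3 = 11110011 matches 11110xxx → 4-byte sequence.
Byte 1: 0xF3 = 11110011, payload 011 (3 bits).
Byte 2: 0xB6 = 10110110 (10xxxxxx ✓), payload 110110.
Byte 3: 0xAD = 10101101 (10xxxxxx ✓), payload 101101.
Byte 4: 0xBD = 10111101 (10xxxxxx ✓), payload 111101.
Concatenate: 011110110101101111101 = 0xF6B7D (21 bits → U+F6B7D).

U+F6B7D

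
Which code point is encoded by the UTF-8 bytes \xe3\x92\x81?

U+3481

Leading byte 0xE3 = 11100011 matches 1110xxxx → 3-byte sequence.
Byte 1: 0xE3 = 11100011, payload 0011 (4 bits).
Byte 2: 0x92 = 10010010 (10xxxxxx ✓), payload 010010.
Byte 3: 0x81 = 10000001 (10xxxxxx ✓), payload 000001.
Concatenate: 0011010010000001 = 0x3481 (16 bits → U+3481).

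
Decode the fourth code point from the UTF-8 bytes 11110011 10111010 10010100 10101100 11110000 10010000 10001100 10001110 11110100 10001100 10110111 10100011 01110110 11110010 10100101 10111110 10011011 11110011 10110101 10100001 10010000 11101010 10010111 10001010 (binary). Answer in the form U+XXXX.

U+0076

Offset 0: leading byte 0xF3 = 11110011 → 4-byte char #1 = F3 BA 94 AC.
Offset 4: leading byte 0xF0 = 11110000 → 4-byte char #2 = F0 90 8C 8E.
Offset 8: leading byte 0xF4 = 11110100 → 4-byte char #3 = F4 8C B7 A3.
Offset 12: leading byte 0x76 = 01110110 → 1-byte char #4 = 76.
Leading byte 0x76 = 01110110 matches 0xxxxxxx → 1-byte sequence.
Byte 1: 0x76 = 01110110, payload 1110110 (7 bits).
Concatenate: 1110110 = 0x76 (7 bits → U+0076).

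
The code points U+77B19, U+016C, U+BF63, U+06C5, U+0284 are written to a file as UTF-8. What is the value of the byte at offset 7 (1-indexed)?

1-indexed offset 7 is 0-indexed offset 6.
U+77B19 → 4-byte form F1 B7 AC 99 at offsets 0–3.
U+016C → 2-byte form C5 AC at offsets 4–5.
U+BF63 → 3-byte form EB BD A3 at offsets 6–8.
Offset 6 falls in char 3's range; it's byte 1 of EB BD A3 = 0xEB.

0xEB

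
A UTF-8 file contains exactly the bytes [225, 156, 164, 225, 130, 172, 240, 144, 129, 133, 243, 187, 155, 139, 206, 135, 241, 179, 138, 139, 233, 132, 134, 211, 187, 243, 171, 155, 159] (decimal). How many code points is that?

9

Byte at offset 0: 0xE1 = 11100001 → 3-byte char (#1). Advance 3.
Byte at offset 3: 0xE1 = 11100001 → 3-byte char (#2). Advance 3.
Byte at offset 6: 0xF0 = 11110000 → 4-byte char (#3). Advance 4.
Byte at offset 10: 0xF3 = 11110011 → 4-byte char (#4). Advance 4.
Byte at offset 14: 0xCE = 11001110 → 2-byte char (#5). Advance 2.
Byte at offset 16: 0xF1 = 11110001 → 4-byte char (#6). Advance 4.
Byte at offset 20: 0xE9 = 11101001 → 3-byte char (#7). Advance 3.
Byte at offset 23: 0xD3 = 11010011 → 2-byte char (#8). Advance 2.
Byte at offset 25: 0xF3 = 11110011 → 4-byte char (#9). Advance 4.
Reached end at offset 29 after 9 code points.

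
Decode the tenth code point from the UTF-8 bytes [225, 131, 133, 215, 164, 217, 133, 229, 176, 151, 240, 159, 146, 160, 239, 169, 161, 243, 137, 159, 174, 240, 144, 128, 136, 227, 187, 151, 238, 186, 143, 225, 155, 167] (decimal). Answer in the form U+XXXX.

Offset 0: leading byte 0xE1 = 11100001 → 3-byte char #1 = E1 83 85.
Offset 3: leading byte 0xD7 = 11010111 → 2-byte char #2 = D7 A4.
Offset 5: leading byte 0xD9 = 11011001 → 2-byte char #3 = D9 85.
Offset 7: leading byte 0xE5 = 11100101 → 3-byte char #4 = E5 B0 97.
Offset 10: leading byte 0xF0 = 11110000 → 4-byte char #5 = F0 9F 92 A0.
Offset 14: leading byte 0xEF = 11101111 → 3-byte char #6 = EF A9 A1.
Offset 17: leading byte 0xF3 = 11110011 → 4-byte char #7 = F3 89 9F AE.
Offset 21: leading byte 0xF0 = 11110000 → 4-byte char #8 = F0 90 80 88.
Offset 25: leading byte 0xE3 = 11100011 → 3-byte char #9 = E3 BB 97.
Offset 28: leading byte 0xEE = 11101110 → 3-byte char #10 = EE BA 8F.
Leading byte 0xEE = 11101110 matches 1110xxxx → 3-byte sequence.
Byte 1: 0xEE = 11101110, payload 1110 (4 bits).
Byte 2: 0xBA = 10111010 (10xxxxxx ✓), payload 111010.
Byte 3: 0x8F = 10001111 (10xxxxxx ✓), payload 001111.
Concatenate: 1110111010001111 = 0xEE8F (16 bits → U+EE8F).

U+EE8F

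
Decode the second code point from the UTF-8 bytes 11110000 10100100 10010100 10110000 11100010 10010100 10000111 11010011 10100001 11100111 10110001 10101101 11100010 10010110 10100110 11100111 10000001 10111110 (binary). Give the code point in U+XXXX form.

U+2507

Offset 0: leading byte 0xF0 = 11110000 → 4-byte char #1 = F0 A4 94 B0.
Offset 4: leading byte 0xE2 = 11100010 → 3-byte char #2 = E2 94 87.
Leading byte 0xE2 = 11100010 matches 1110xxxx → 3-byte sequence.
Byte 1: 0xE2 = 11100010, payload 0010 (4 bits).
Byte 2: 0x94 = 10010100 (10xxxxxx ✓), payload 010100.
Byte 3: 0x87 = 10000111 (10xxxxxx ✓), payload 000111.
Concatenate: 0010010100000111 = 0x2507 (16 bits → U+2507).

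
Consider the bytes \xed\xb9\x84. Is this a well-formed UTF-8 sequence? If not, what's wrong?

invalid (encodes a surrogate (U+D800–U+DFFF))

Structurally a 3-byte sequence; payload = 0xDE44.
But 0xDE44 is in U+D800–U+DFFF, the surrogate range. Surrogates are not Unicode scalar values and are forbidden in UTF-8.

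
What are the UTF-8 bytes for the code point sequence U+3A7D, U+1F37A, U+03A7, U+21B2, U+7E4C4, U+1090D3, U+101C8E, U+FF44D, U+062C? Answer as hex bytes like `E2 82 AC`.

E3 A9 BD F0 9F 8D BA CE A7 E2 86 B2 F1 BE 93 84 F4 89 83 93 F4 81 B2 8E F3 BF 91 8D D8 AC

U+3A7D: 3-byte form → E3 A9 BD.
U+1F37A: 4-byte form → F0 9F 8D BA.
U+03A7: 2-byte form → CE A7.
U+21B2: 3-byte form → E2 86 B2.
U+7E4C4: 4-byte form → F1 BE 93 84.
U+1090D3: 4-byte form → F4 89 83 93.
U+101C8E: 4-byte form → F4 81 B2 8E.
U+FF44D: 4-byte form → F3 BF 91 8D.
U+062C: 2-byte form → D8 AC.
Concatenated (30 bytes): E3 A9 BD F0 9F 8D BA CE A7 E2 86 B2 F1 BE 93 84 F4 89 83 93 F4 81 B2 8E F3 BF 91 8D D8 AC.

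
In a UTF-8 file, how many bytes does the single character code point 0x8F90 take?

3

U+8F90 = 0x8F90. UTF-8 uses 1 byte below 0x80, 2 below 0x800, 3 below 0x10000, 4 up to 0x10FFFF. 0x8F90 is in U+0800–U+FFFF → 3 bytes.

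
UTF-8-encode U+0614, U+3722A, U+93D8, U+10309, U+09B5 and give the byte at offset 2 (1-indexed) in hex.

0x94

1-indexed offset 2 is 0-indexed offset 1.
U+0614 → 2-byte form D8 94 at offsets 0–1.
Offset 1 falls in char 1's range; it's byte 2 of D8 94 = 0x94.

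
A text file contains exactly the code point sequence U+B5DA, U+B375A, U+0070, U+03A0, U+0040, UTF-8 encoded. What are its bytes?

U+B5DA: 3-byte form → EB 97 9A.
U+B375A: 4-byte form → F2 B3 9D 9A.
U+0070: 1-byte form → 70.
U+03A0: 2-byte form → CE A0.
U+0040: 1-byte form → 40.
Concatenated (11 bytes): EB 97 9A F2 B3 9D 9A 70 CE A0 40.

EB 97 9A F2 B3 9D 9A 70 CE A0 40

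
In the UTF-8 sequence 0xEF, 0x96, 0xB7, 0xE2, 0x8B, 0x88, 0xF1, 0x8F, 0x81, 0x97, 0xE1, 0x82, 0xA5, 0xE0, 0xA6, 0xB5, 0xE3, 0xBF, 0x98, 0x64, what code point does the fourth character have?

U+10A5

Offset 0: leading byte 0xEF = 11101111 → 3-byte char #1 = EF 96 B7.
Offset 3: leading byte 0xE2 = 11100010 → 3-byte char #2 = E2 8B 88.
Offset 6: leading byte 0xF1 = 11110001 → 4-byte char #3 = F1 8F 81 97.
Offset 10: leading byte 0xE1 = 11100001 → 3-byte char #4 = E1 82 A5.
Leading byte 0xE1 = 11100001 matches 1110xxxx → 3-byte sequence.
Byte 1: 0xE1 = 11100001, payload 0001 (4 bits).
Byte 2: 0x82 = 10000010 (10xxxxxx ✓), payload 000010.
Byte 3: 0xA5 = 10100101 (10xxxxxx ✓), payload 100101.
Concatenate: 0001000010100101 = 0x10A5 (16 bits → U+10A5).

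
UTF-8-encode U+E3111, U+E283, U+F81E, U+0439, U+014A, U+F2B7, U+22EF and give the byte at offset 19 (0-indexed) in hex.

0xAF

U+E3111 → 4-byte form F3 A3 84 91 at offsets 0–3.
U+E283 → 3-byte form EE 8A 83 at offsets 4–6.
U+F81E → 3-byte form EF A0 9E at offsets 7–9.
U+0439 → 2-byte form D0 B9 at offsets 10–11.
U+014A → 2-byte form C5 8A at offsets 12–13.
U+F2B7 → 3-byte form EF 8A B7 at offsets 14–16.
U+22EF → 3-byte form E2 8B AF at offsets 17–19.
Offset 19 falls in char 7's range; it's byte 3 of E2 8B AF = 0xAF.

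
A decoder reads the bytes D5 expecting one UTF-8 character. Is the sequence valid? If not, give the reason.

Leading byte 0xD5 = 11010101 → 2-byte form, but only 1 byte is present.

invalid (sequence truncated)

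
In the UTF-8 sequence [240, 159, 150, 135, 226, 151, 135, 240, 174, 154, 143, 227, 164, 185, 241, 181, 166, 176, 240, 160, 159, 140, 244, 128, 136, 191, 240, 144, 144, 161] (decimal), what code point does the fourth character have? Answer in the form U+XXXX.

U+3939

Offset 0: leading byte 0xF0 = 11110000 → 4-byte char #1 = F0 9F 96 87.
Offset 4: leading byte 0xE2 = 11100010 → 3-byte char #2 = E2 97 87.
Offset 7: leading byte 0xF0 = 11110000 → 4-byte char #3 = F0 AE 9A 8F.
Offset 11: leading byte 0xE3 = 11100011 → 3-byte char #4 = E3 A4 B9.
Leading byte 0xE3 = 11100011 matches 1110xxxx → 3-byte sequence.
Byte 1: 0xE3 = 11100011, payload 0011 (4 bits).
Byte 2: 0xA4 = 10100100 (10xxxxxx ✓), payload 100100.
Byte 3: 0xB9 = 10111001 (10xxxxxx ✓), payload 111001.
Concatenate: 0011100100111001 = 0x3939 (16 bits → U+3939).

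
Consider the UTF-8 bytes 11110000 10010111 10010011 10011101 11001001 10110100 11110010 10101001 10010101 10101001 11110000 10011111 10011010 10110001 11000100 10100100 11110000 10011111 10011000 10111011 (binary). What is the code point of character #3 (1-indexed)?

U+A9569

Offset 0: leading byte 0xF0 = 11110000 → 4-byte char #1 = F0 97 93 9D.
Offset 4: leading byte 0xC9 = 11001001 → 2-byte char #2 = C9 B4.
Offset 6: leading byte 0xF2 = 11110010 → 4-byte char #3 = F2 A9 95 A9.
Leading byte 0xF2 = 11110010 matches 11110xxx → 4-byte sequence.
Byte 1: 0xF2 = 11110010, payload 010 (3 bits).
Byte 2: 0xA9 = 10101001 (10xxxxxx ✓), payload 101001.
Byte 3: 0x95 = 10010101 (10xxxxxx ✓), payload 010101.
Byte 4: 0xA9 = 10101001 (10xxxxxx ✓), payload 101001.
Concatenate: 010101001010101101001 = 0xA9569 (21 bits → U+A9569).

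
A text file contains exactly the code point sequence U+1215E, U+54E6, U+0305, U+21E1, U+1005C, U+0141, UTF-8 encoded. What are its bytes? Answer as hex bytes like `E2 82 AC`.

U+1215E: 4-byte form → F0 92 85 9E.
U+54E6: 3-byte form → E5 93 A6.
U+0305: 2-byte form → CC 85.
U+21E1: 3-byte form → E2 87 A1.
U+1005C: 4-byte form → F0 90 81 9C.
U+0141: 2-byte form → C5 81.
Concatenated (18 bytes): F0 92 85 9E E5 93 A6 CC 85 E2 87 A1 F0 90 81 9C C5 81.

F0 92 85 9E E5 93 A6 CC 85 E2 87 A1 F0 90 81 9C C5 81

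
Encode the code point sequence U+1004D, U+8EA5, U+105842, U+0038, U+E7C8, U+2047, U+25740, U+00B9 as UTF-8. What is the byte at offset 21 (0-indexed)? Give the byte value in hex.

0x80

U+1004D → 4-byte form F0 90 81 8D at offsets 0–3.
U+8EA5 → 3-byte form E8 BA A5 at offsets 4–6.
U+105842 → 4-byte form F4 85 A1 82 at offsets 7–10.
U+0038 → 1-byte form 38 at offsets 11–11.
U+E7C8 → 3-byte form EE 9F 88 at offsets 12–14.
U+2047 → 3-byte form E2 81 87 at offsets 15–17.
U+25740 → 4-byte form F0 A5 9D 80 at offsets 18–21.
Offset 21 falls in char 7's range; it's byte 4 of F0 A5 9D 80 = 0x80.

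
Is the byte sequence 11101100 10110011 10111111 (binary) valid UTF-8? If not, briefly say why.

valid

Leading byte 0xEC = 11101100 → 3-byte form.
Continuation bytes 0xB3=10110011, 0xBF=10111111 all match 10xxxxxx.
Decoded value 0xCCFF is ≥ 0x800 (shortest form) and not a surrogate.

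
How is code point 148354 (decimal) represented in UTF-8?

U+24382 = 0x24382 = 148354 decimal. In range U+10000–U+10FFFF → 4-byte form: 11110xxx 10xxxxxx 10xxxxxx 10xxxxxx.
Binary (21 bits): 000100100001110000010.
Split 3+6+6+6: 000 | 100100 | 001110 | 000010.
Byte 1: 11110000 = 0xF0.
Byte 2: 10100100 = 0xA4.
Byte 3: 10001110 = 0x8E.
Byte 4: 10000010 = 0x82.

F0 A4 8E 82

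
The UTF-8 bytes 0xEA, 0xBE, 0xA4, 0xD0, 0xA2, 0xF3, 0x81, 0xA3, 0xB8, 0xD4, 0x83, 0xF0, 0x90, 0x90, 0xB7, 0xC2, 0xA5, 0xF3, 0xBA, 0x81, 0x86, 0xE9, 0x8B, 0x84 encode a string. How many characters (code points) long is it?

8

Byte at offset 0: 0xEA = 11101010 → 3-byte char (#1). Advance 3.
Byte at offset 3: 0xD0 = 11010000 → 2-byte char (#2). Advance 2.
Byte at offset 5: 0xF3 = 11110011 → 4-byte char (#3). Advance 4.
Byte at offset 9: 0xD4 = 11010100 → 2-byte char (#4). Advance 2.
Byte at offset 11: 0xF0 = 11110000 → 4-byte char (#5). Advance 4.
Byte at offset 15: 0xC2 = 11000010 → 2-byte char (#6). Advance 2.
Byte at offset 17: 0xF3 = 11110011 → 4-byte char (#7). Advance 4.
Byte at offset 21: 0xE9 = 11101001 → 3-byte char (#8). Advance 3.
Reached end at offset 24 after 8 code points.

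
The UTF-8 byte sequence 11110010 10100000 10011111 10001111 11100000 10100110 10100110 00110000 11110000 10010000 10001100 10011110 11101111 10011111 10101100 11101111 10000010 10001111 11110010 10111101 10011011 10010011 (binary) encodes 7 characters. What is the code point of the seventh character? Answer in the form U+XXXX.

Offset 0: leading byte 0xF2 = 11110010 → 4-byte char #1 = F2 A0 9F 8F.
Offset 4: leading byte 0xE0 = 11100000 → 3-byte char #2 = E0 A6 A6.
Offset 7: leading byte 0x30 = 00110000 → 1-byte char #3 = 30.
Offset 8: leading byte 0xF0 = 11110000 → 4-byte char #4 = F0 90 8C 9E.
Offset 12: leading byte 0xEF = 11101111 → 3-byte char #5 = EF 9F AC.
Offset 15: leading byte 0xEF = 11101111 → 3-byte char #6 = EF 82 8F.
Offset 18: leading byte 0xF2 = 11110010 → 4-byte char #7 = F2 BD 9B 93.
Leading byte 0xF2 = 11110010 matches 11110xxx → 4-byte sequence.
Byte 1: 0xF2 = 11110010, payload 010 (3 bits).
Byte 2: 0xBD = 10111101 (10xxxxxx ✓), payload 111101.
Byte 3: 0x9B = 10011011 (10xxxxxx ✓), payload 011011.
Byte 4: 0x93 = 10010011 (10xxxxxx ✓), payload 010011.
Concatenate: 010111101011011010011 = 0xBD6D3 (21 bits → U+BD6D3).

U+BD6D3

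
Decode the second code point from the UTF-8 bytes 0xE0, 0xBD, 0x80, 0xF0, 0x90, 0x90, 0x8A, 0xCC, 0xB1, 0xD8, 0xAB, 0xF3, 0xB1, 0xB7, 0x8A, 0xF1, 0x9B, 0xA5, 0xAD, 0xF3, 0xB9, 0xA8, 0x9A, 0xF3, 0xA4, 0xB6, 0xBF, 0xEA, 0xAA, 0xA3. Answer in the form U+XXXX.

U+1040A

Offset 0: leading byte 0xE0 = 11100000 → 3-byte char #1 = E0 BD 80.
Offset 3: leading byte 0xF0 = 11110000 → 4-byte char #2 = F0 90 90 8A.
Leading byte 0xF0 = 11110000 matches 11110xxx → 4-byte sequence.
Byte 1: 0xF0 = 11110000, payload 000 (3 bits).
Byte 2: 0x90 = 10010000 (10xxxxxx ✓), payload 010000.
Byte 3: 0x90 = 10010000 (10xxxxxx ✓), payload 010000.
Byte 4: 0x8A = 10001010 (10xxxxxx ✓), payload 001010.
Concatenate: 000010000010000001010 = 0x1040A (21 bits → U+1040A).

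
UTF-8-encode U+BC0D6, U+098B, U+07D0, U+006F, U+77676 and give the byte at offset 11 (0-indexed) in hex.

U+BC0D6 → 4-byte form F2 BC 83 96 at offsets 0–3.
U+098B → 3-byte form E0 A6 8B at offsets 4–6.
U+07D0 → 2-byte form DF 90 at offsets 7–8.
U+006F → 1-byte form 6F at offsets 9–9.
U+77676 → 4-byte form F1 B7 99 B6 at offsets 10–13.
Offset 11 falls in char 5's range; it's byte 2 of F1 B7 99 B6 = 0xB7.

0xB7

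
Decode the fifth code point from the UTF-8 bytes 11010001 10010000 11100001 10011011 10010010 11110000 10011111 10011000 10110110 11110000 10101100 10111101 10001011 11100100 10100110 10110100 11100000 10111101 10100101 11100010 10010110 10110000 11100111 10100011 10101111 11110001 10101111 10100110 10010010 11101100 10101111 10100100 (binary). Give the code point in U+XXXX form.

U+49B4

Offset 0: leading byte 0xD1 = 11010001 → 2-byte char #1 = D1 90.
Offset 2: leading byte 0xE1 = 11100001 → 3-byte char #2 = E1 9B 92.
Offset 5: leading byte 0xF0 = 11110000 → 4-byte char #3 = F0 9F 98 B6.
Offset 9: leading byte 0xF0 = 11110000 → 4-byte char #4 = F0 AC BD 8B.
Offset 13: leading byte 0xE4 = 11100100 → 3-byte char #5 = E4 A6 B4.
Leading byte 0xE4 = 11100100 matches 1110xxxx → 3-byte sequence.
Byte 1: 0xE4 = 11100100, payload 0100 (4 bits).
Byte 2: 0xA6 = 10100110 (10xxxxxx ✓), payload 100110.
Byte 3: 0xB4 = 10110100 (10xxxxxx ✓), payload 110100.
Concatenate: 0100100110110100 = 0x49B4 (16 bits → U+49B4).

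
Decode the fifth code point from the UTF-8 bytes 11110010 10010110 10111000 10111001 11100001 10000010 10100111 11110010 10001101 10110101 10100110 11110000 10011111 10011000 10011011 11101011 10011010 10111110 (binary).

Offset 0: leading byte 0xF2 = 11110010 → 4-byte char #1 = F2 96 B8 B9.
Offset 4: leading byte 0xE1 = 11100001 → 3-byte char #2 = E1 82 A7.
Offset 7: leading byte 0xF2 = 11110010 → 4-byte char #3 = F2 8D B5 A6.
Offset 11: leading byte 0xF0 = 11110000 → 4-byte char #4 = F0 9F 98 9B.
Offset 15: leading byte 0xEB = 11101011 → 3-byte char #5 = EB 9A BE.
Leading byte 0xEB = 11101011 matches 1110xxxx → 3-byte sequence.
Byte 1: 0xEB = 11101011, payload 1011 (4 bits).
Byte 2: 0x9A = 10011010 (10xxxxxx ✓), payload 011010.
Byte 3: 0xBE = 10111110 (10xxxxxx ✓), payload 111110.
Concatenate: 1011011010111110 = 0xB6BE (16 bits → U+B6BE).

U+B6BE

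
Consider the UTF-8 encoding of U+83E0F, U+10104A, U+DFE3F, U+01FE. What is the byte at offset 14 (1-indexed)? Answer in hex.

0xBE

1-indexed offset 14 is 0-indexed offset 13.
U+83E0F → 4-byte form F2 83 B8 8F at offsets 0–3.
U+10104A → 4-byte form F4 81 81 8A at offsets 4–7.
U+DFE3F → 4-byte form F3 9F B8 BF at offsets 8–11.
U+01FE → 2-byte form C7 BE at offsets 12–13.
Offset 13 falls in char 4's range; it's byte 2 of C7 BE = 0xBE.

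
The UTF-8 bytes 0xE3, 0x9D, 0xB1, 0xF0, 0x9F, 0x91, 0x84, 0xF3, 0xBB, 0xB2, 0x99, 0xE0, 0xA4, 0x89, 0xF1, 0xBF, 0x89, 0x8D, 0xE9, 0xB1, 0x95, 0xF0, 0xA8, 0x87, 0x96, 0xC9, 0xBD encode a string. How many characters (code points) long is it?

Byte at offset 0: 0xE3 = 11100011 → 3-byte char (#1). Advance 3.
Byte at offset 3: 0xF0 = 11110000 → 4-byte char (#2). Advance 4.
Byte at offset 7: 0xF3 = 11110011 → 4-byte char (#3). Advance 4.
Byte at offset 11: 0xE0 = 11100000 → 3-byte char (#4). Advance 3.
Byte at offset 14: 0xF1 = 11110001 → 4-byte char (#5). Advance 4.
Byte at offset 18: 0xE9 = 11101001 → 3-byte char (#6). Advance 3.
Byte at offset 21: 0xF0 = 11110000 → 4-byte char (#7). Advance 4.
Byte at offset 25: 0xC9 = 11001001 → 2-byte char (#8). Advance 2.
Reached end at offset 27 after 8 code points.

8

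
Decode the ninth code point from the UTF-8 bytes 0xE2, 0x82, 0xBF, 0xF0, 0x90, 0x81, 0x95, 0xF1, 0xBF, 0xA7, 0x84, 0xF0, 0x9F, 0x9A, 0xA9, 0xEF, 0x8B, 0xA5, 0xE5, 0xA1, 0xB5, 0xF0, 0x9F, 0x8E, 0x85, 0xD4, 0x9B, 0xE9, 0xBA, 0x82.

Offset 0: leading byte 0xE2 = 11100010 → 3-byte char #1 = E2 82 BF.
Offset 3: leading byte 0xF0 = 11110000 → 4-byte char #2 = F0 90 81 95.
Offset 7: leading byte 0xF1 = 11110001 → 4-byte char #3 = F1 BF A7 84.
Offset 11: leading byte 0xF0 = 11110000 → 4-byte char #4 = F0 9F 9A A9.
Offset 15: leading byte 0xEF = 11101111 → 3-byte char #5 = EF 8B A5.
Offset 18: leading byte 0xE5 = 11100101 → 3-byte char #6 = E5 A1 B5.
Offset 21: leading byte 0xF0 = 11110000 → 4-byte char #7 = F0 9F 8E 85.
Offset 25: leading byte 0xD4 = 11010100 → 2-byte char #8 = D4 9B.
Offset 27: leading byte 0xE9 = 11101001 → 3-byte char #9 = E9 BA 82.
Leading byte 0xE9 = 11101001 matches 1110xxxx → 3-byte sequence.
Byte 1: 0xE9 = 11101001, payload 1001 (4 bits).
Byte 2: 0xBA = 10111010 (10xxxxxx ✓), payload 111010.
Byte 3: 0x82 = 10000010 (10xxxxxx ✓), payload 000010.
Concatenate: 1001111010000010 = 0x9E82 (16 bits → U+9E82).

U+9E82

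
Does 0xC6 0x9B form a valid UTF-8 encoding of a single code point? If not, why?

Leading byte 0xC6 = 11000110 → 2-byte form.
Continuation bytes 0x9B=10011011 all match 10xxxxxx.
Decoded value 0x19B is ≥ 0x80 (shortest form) and not a surrogate.

valid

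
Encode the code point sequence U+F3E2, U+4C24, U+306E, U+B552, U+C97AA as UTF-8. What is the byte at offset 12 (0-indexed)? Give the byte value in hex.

0xF3

U+F3E2 → 3-byte form EF 8F A2 at offsets 0–2.
U+4C24 → 3-byte form E4 B0 A4 at offsets 3–5.
U+306E → 3-byte form E3 81 AE at offsets 6–8.
U+B552 → 3-byte form EB 95 92 at offsets 9–11.
U+C97AA → 4-byte form F3 89 9E AA at offsets 12–15.
Offset 12 falls in char 5's range; it's byte 1 of F3 89 9E AA = 0xF3.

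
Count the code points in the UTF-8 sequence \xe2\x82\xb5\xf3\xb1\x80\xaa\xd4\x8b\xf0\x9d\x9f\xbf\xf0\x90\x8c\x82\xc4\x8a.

Byte at offset 0: 0xE2 = 11100010 → 3-byte char (#1). Advance 3.
Byte at offset 3: 0xF3 = 11110011 → 4-byte char (#2). Advance 4.
Byte at offset 7: 0xD4 = 11010100 → 2-byte char (#3). Advance 2.
Byte at offset 9: 0xF0 = 11110000 → 4-byte char (#4). Advance 4.
Byte at offset 13: 0xF0 = 11110000 → 4-byte char (#5). Advance 4.
Byte at offset 17: 0xC4 = 11000100 → 2-byte char (#6). Advance 2.
Reached end at offset 19 after 6 code points.

6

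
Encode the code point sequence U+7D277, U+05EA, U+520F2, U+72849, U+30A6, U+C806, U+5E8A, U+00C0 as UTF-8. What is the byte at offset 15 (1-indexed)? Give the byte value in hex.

1-indexed offset 15 is 0-indexed offset 14.
U+7D277 → 4-byte form F1 BD 89 B7 at offsets 0–3.
U+05EA → 2-byte form D7 AA at offsets 4–5.
U+520F2 → 4-byte form F1 92 83 B2 at offsets 6–9.
U+72849 → 4-byte form F1 B2 A1 89 at offsets 10–13.
U+30A6 → 3-byte form E3 82 A6 at offsets 14–16.
Offset 14 falls in char 5's range; it's byte 1 of E3 82 A6 = 0xE3.

0xE3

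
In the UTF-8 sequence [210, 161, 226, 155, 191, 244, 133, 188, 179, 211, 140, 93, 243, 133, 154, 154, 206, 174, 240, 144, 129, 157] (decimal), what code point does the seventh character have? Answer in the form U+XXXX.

Offset 0: leading byte 0xD2 = 11010010 → 2-byte char #1 = D2 A1.
Offset 2: leading byte 0xE2 = 11100010 → 3-byte char #2 = E2 9B BF.
Offset 5: leading byte 0xF4 = 11110100 → 4-byte char #3 = F4 85 BC B3.
Offset 9: leading byte 0xD3 = 11010011 → 2-byte char #4 = D3 8C.
Offset 11: leading byte 0x5D = 01011101 → 1-byte char #5 = 5D.
Offset 12: leading byte 0xF3 = 11110011 → 4-byte char #6 = F3 85 9A 9A.
Offset 16: leading byte 0xCE = 11001110 → 2-byte char #7 = CE AE.
Leading byte 0xCE = 11001110 matches 110xxxxx → 2-byte sequence.
Byte 1: 0xCE = 11001110, payload 01110 (5 bits).
Byte 2: 0xAE = 10101110 (10xxxxxx ✓), payload 101110.
Concatenate: 01110101110 = 0x3AE (11 bits → U+03AE).

U+03AE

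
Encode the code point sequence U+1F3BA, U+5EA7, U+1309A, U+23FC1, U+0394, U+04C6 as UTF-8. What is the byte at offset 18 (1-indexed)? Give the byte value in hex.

0xD3

1-indexed offset 18 is 0-indexed offset 17.
U+1F3BA → 4-byte form F0 9F 8E BA at offsets 0–3.
U+5EA7 → 3-byte form E5 BA A7 at offsets 4–6.
U+1309A → 4-byte form F0 93 82 9A at offsets 7–10.
U+23FC1 → 4-byte form F0 A3 BF 81 at offsets 11–14.
U+0394 → 2-byte form CE 94 at offsets 15–16.
U+04C6 → 2-byte form D3 86 at offsets 17–18.
Offset 17 falls in char 6's range; it's byte 1 of D3 86 = 0xD3.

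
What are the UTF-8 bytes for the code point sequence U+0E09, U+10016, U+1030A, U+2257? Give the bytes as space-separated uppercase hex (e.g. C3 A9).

E0 B8 89 F0 90 80 96 F0 90 8C 8A E2 89 97

U+0E09: 3-byte form → E0 B8 89.
U+10016: 4-byte form → F0 90 80 96.
U+1030A: 4-byte form → F0 90 8C 8A.
U+2257: 3-byte form → E2 89 97.
Concatenated (14 bytes): E0 B8 89 F0 90 80 96 F0 90 8C 8A E2 89 97.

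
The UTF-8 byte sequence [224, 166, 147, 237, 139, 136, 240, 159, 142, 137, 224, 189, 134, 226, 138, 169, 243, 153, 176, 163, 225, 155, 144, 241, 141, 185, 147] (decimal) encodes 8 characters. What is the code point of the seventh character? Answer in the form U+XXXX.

Offset 0: leading byte 0xE0 = 11100000 → 3-byte char #1 = E0 A6 93.
Offset 3: leading byte 0xED = 11101101 → 3-byte char #2 = ED 8B 88.
Offset 6: leading byte 0xF0 = 11110000 → 4-byte char #3 = F0 9F 8E 89.
Offset 10: leading byte 0xE0 = 11100000 → 3-byte char #4 = E0 BD 86.
Offset 13: leading byte 0xE2 = 11100010 → 3-byte char #5 = E2 8A A9.
Offset 16: leading byte 0xF3 = 11110011 → 4-byte char #6 = F3 99 B0 A3.
Offset 20: leading byte 0xE1 = 11100001 → 3-byte char #7 = E1 9B 90.
Leading byte 0xE1 = 11100001 matches 1110xxxx → 3-byte sequence.
Byte 1: 0xE1 = 11100001, payload 0001 (4 bits).
Byte 2: 0x9B = 10011011 (10xxxxxx ✓), payload 011011.
Byte 3: 0x90 = 10010000 (10xxxxxx ✓), payload 010000.
Concatenate: 0001011011010000 = 0x16D0 (16 bits → U+16D0).

U+16D0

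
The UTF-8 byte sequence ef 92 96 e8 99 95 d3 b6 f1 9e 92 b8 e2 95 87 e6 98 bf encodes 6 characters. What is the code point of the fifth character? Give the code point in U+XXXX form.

Offset 0: leading byte 0xEF = 11101111 → 3-byte char #1 = EF 92 96.
Offset 3: leading byte 0xE8 = 11101000 → 3-byte char #2 = E8 99 95.
Offset 6: leading byte 0xD3 = 11010011 → 2-byte char #3 = D3 B6.
Offset 8: leading byte 0xF1 = 11110001 → 4-byte char #4 = F1 9E 92 B8.
Offset 12: leading byte 0xE2 = 11100010 → 3-byte char #5 = E2 95 87.
Leading byte 0xE2 = 11100010 matches 1110xxxx → 3-byte sequence.
Byte 1: 0xE2 = 11100010, payload 0010 (4 bits).
Byte 2: 0x95 = 10010101 (10xxxxxx ✓), payload 010101.
Byte 3: 0x87 = 10000111 (10xxxxxx ✓), payload 000111.
Concatenate: 0010010101000111 = 0x2547 (16 bits → U+2547).

U+2547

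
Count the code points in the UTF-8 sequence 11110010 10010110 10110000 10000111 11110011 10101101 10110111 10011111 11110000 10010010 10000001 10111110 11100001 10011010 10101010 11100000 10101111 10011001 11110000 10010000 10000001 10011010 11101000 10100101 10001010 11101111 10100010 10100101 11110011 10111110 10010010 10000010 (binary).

Byte at offset 0: 0xF2 = 11110010 → 4-byte char (#1). Advance 4.
Byte at offset 4: 0xF3 = 11110011 → 4-byte char (#2). Advance 4.
Byte at offset 8: 0xF0 = 11110000 → 4-byte char (#3). Advance 4.
Byte at offset 12: 0xE1 = 11100001 → 3-byte char (#4). Advance 3.
Byte at offset 15: 0xE0 = 11100000 → 3-byte char (#5). Advance 3.
Byte at offset 18: 0xF0 = 11110000 → 4-byte char (#6). Advance 4.
Byte at offset 22: 0xE8 = 11101000 → 3-byte char (#7). Advance 3.
Byte at offset 25: 0xEF = 11101111 → 3-byte char (#8). Advance 3.
Byte at offset 28: 0xF3 = 11110011 → 4-byte char (#9). Advance 4.
Reached end at offset 32 after 9 code points.

9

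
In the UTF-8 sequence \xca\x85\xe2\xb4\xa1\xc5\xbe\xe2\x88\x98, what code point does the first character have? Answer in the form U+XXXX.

U+0285

Offset 0: leading byte 0xCA = 11001010 → 2-byte char #1 = CA 85.
Leading byte 0xCA = 11001010 matches 110xxxxx → 2-byte sequence.
Byte 1: 0xCA = 11001010, payload 01010 (5 bits).
Byte 2: 0x85 = 10000101 (10xxxxxx ✓), payload 000101.
Concatenate: 01010000101 = 0x285 (11 bits → U+0285).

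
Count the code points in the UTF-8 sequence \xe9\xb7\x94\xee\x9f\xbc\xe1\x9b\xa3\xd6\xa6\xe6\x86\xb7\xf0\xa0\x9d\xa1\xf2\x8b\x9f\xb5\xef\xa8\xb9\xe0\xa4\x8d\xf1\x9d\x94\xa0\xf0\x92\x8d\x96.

11

Byte at offset 0: 0xE9 = 11101001 → 3-byte char (#1). Advance 3.
Byte at offset 3: 0xEE = 11101110 → 3-byte char (#2). Advance 3.
Byte at offset 6: 0xE1 = 11100001 → 3-byte char (#3). Advance 3.
Byte at offset 9: 0xD6 = 11010110 → 2-byte char (#4). Advance 2.
Byte at offset 11: 0xE6 = 11100110 → 3-byte char (#5). Advance 3.
Byte at offset 14: 0xF0 = 11110000 → 4-byte char (#6). Advance 4.
Byte at offset 18: 0xF2 = 11110010 → 4-byte char (#7). Advance 4.
Byte at offset 22: 0xEF = 11101111 → 3-byte char (#8). Advance 3.
Byte at offset 25: 0xE0 = 11100000 → 3-byte char (#9). Advance 3.
Byte at offset 28: 0xF1 = 11110001 → 4-byte char (#10). Advance 4.
Byte at offset 32: 0xF0 = 11110000 → 4-byte char (#11). Advance 4.
Reached end at offset 36 after 11 code points.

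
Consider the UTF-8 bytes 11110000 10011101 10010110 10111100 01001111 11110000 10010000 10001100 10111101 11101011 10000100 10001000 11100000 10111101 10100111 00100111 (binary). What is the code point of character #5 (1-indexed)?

Offset 0: leading byte 0xF0 = 11110000 → 4-byte char #1 = F0 9D 96 BC.
Offset 4: leading byte 0x4F = 01001111 → 1-byte char #2 = 4F.
Offset 5: leading byte 0xF0 = 11110000 → 4-byte char #3 = F0 90 8C BD.
Offset 9: leading byte 0xEB = 11101011 → 3-byte char #4 = EB 84 88.
Offset 12: leading byte 0xE0 = 11100000 → 3-byte char #5 = E0 BD A7.
Leading byte 0xE0 = 11100000 matches 1110xxxx → 3-byte sequence.
Byte 1: 0xE0 = 11100000, payload 0000 (4 bits).
Byte 2: 0xBD = 10111101 (10xxxxxx ✓), payload 111101.
Byte 3: 0xA7 = 10100111 (10xxxxxx ✓), payload 100111.
Concatenate: 0000111101100111 = 0xF67 (16 bits → U+0F67).

U+0F67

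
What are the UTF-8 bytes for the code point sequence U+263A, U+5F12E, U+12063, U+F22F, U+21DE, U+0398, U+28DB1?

E2 98 BA F1 9F 84 AE F0 92 81 A3 EF 88 AF E2 87 9E CE 98 F0 A8 B6 B1

U+263A: 3-byte form → E2 98 BA.
U+5F12E: 4-byte form → F1 9F 84 AE.
U+12063: 4-byte form → F0 92 81 A3.
U+F22F: 3-byte form → EF 88 AF.
U+21DE: 3-byte form → E2 87 9E.
U+0398: 2-byte form → CE 98.
U+28DB1: 4-byte form → F0 A8 B6 B1.
Concatenated (23 bytes): E2 98 BA F1 9F 84 AE F0 92 81 A3 EF 88 AF E2 87 9E CE 98 F0 A8 B6 B1.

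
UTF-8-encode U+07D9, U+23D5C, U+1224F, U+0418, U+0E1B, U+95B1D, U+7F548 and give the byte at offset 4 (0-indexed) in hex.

0xB5

U+07D9 → 2-byte form DF 99 at offsets 0–1.
U+23D5C → 4-byte form F0 A3 B5 9C at offsets 2–5.
Offset 4 falls in char 2's range; it's byte 3 of F0 A3 B5 9C = 0xB5.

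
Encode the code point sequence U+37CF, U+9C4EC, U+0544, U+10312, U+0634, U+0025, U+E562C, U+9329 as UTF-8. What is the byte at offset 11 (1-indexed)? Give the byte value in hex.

1-indexed offset 11 is 0-indexed offset 10.
U+37CF → 3-byte form E3 9F 8F at offsets 0–2.
U+9C4EC → 4-byte form F2 9C 93 AC at offsets 3–6.
U+0544 → 2-byte form D5 84 at offsets 7–8.
U+10312 → 4-byte form F0 90 8C 92 at offsets 9–12.
Offset 10 falls in char 4's range; it's byte 2 of F0 90 8C 92 = 0x90.

0x90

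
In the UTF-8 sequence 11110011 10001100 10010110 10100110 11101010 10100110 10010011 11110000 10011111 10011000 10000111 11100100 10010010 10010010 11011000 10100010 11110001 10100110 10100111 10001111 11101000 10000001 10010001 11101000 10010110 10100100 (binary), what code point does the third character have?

Offset 0: leading byte 0xF3 = 11110011 → 4-byte char #1 = F3 8C 96 A6.
Offset 4: leading byte 0xEA = 11101010 → 3-byte char #2 = EA A6 93.
Offset 7: leading byte 0xF0 = 11110000 → 4-byte char #3 = F0 9F 98 87.
Leading byte 0xF0 = 11110000 matches 11110xxx → 4-byte sequence.
Byte 1: 0xF0 = 11110000, payload 000 (3 bits).
Byte 2: 0x9F = 10011111 (10xxxxxx ✓), payload 011111.
Byte 3: 0x98 = 10011000 (10xxxxxx ✓), payload 011000.
Byte 4: 0x87 = 10000111 (10xxxxxx ✓), payload 000111.
Concatenate: 000011111011000000111 = 0x1F607 (21 bits → U+1F607).

U+1F607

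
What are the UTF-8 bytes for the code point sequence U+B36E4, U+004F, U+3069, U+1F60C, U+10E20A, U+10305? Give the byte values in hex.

U+B36E4: 4-byte form → F2 B3 9B A4.
U+004F: 1-byte form → 4F.
U+3069: 3-byte form → E3 81 A9.
U+1F60C: 4-byte form → F0 9F 98 8C.
U+10E20A: 4-byte form → F4 8E 88 8A.
U+10305: 4-byte form → F0 90 8C 85.
Concatenated (20 bytes): F2 B3 9B A4 4F E3 81 A9 F0 9F 98 8C F4 8E 88 8A F0 90 8C 85.

F2 B3 9B A4 4F E3 81 A9 F0 9F 98 8C F4 8E 88 8A F0 90 8C 85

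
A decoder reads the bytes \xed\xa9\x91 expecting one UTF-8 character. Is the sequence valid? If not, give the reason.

Structurally a 3-byte sequence; payload = 0xDA51.
But 0xDA51 is in U+D800–U+DFFF, the surrogate range. Surrogates are not Unicode scalar values and are forbidden in UTF-8.

invalid (encodes a surrogate (U+D800–U+DFFF))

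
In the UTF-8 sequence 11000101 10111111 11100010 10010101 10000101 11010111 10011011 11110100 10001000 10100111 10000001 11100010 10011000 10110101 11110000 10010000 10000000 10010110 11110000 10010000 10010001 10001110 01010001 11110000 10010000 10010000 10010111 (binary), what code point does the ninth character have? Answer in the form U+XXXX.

U+10417

Offset 0: leading byte 0xC5 = 11000101 → 2-byte char #1 = C5 BF.
Offset 2: leading byte 0xE2 = 11100010 → 3-byte char #2 = E2 95 85.
Offset 5: leading byte 0xD7 = 11010111 → 2-byte char #3 = D7 9B.
Offset 7: leading byte 0xF4 = 11110100 → 4-byte char #4 = F4 88 A7 81.
Offset 11: leading byte 0xE2 = 11100010 → 3-byte char #5 = E2 98 B5.
Offset 14: leading byte 0xF0 = 11110000 → 4-byte char #6 = F0 90 80 96.
Offset 18: leading byte 0xF0 = 11110000 → 4-byte char #7 = F0 90 91 8E.
Offset 22: leading byte 0x51 = 01010001 → 1-byte char #8 = 51.
Offset 23: leading byte 0xF0 = 11110000 → 4-byte char #9 = F0 90 90 97.
Leading byte 0xF0 = 11110000 matches 11110xxx → 4-byte sequence.
Byte 1: 0xF0 = 11110000, payload 000 (3 bits).
Byte 2: 0x90 = 10010000 (10xxxxxx ✓), payload 010000.
Byte 3: 0x90 = 10010000 (10xxxxxx ✓), payload 010000.
Byte 4: 0x97 = 10010111 (10xxxxxx ✓), payload 010111.
Concatenate: 000010000010000010111 = 0x10417 (21 bits → U+10417).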